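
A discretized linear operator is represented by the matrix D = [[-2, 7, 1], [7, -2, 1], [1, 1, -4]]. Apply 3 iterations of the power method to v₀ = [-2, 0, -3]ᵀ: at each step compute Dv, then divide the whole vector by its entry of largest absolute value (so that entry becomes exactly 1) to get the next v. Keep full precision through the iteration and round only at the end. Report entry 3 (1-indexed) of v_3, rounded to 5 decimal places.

Dv0 = (1.000000, -17.000000, 10.000000); divide by -17.000000 → v1 = (-0.058824, 1.000000, -0.588235)
Dv1 = (6.529412, -3.000000, 3.294118); divide by 6.529412 → v2 = (1.000000, -0.459459, 0.504505)
Dv2 = (-4.711712, 8.423423, -1.477477); divide by 8.423423 → v3 = (-0.559358, 1.000000, -0.175401)
Requested entry of v3: 164/-935 = -0.17540

-0.17540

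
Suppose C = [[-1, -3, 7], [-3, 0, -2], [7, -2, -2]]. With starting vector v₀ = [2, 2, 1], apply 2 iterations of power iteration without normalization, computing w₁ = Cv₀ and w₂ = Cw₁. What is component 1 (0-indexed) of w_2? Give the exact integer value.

-13

w1 = Cv₀ = ((-1)·2 + (-3)·2 + 7·1; (-3)·2 + 0·2 + (-2)·1; 7·2 + (-2)·2 + (-2)·1) = (-1, -8, 8)
w2 = Cw1 = ((-1)·(-1) + (-3)·(-8) + 7·8; (-3)·(-1) + 0·(-8) + (-2)·8; 7·(-1) + (-2)·(-8) + (-2)·8) = (81, -13, -7)
The requested component of w2 is -13.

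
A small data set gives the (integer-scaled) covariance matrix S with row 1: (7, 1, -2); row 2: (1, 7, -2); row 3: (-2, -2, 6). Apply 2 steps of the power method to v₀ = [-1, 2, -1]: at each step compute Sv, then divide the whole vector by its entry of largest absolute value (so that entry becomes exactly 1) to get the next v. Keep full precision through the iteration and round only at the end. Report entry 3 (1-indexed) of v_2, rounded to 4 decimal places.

Sv0 = (-3.00000, 15.00000, -8.00000); divide by 15.00000 → v1 = (-0.20000, 1.00000, -0.53333)
Sv1 = (0.66667, 7.86667, -4.80000); divide by 7.86667 → v2 = (0.08475, 1.00000, -0.61017)
Requested entry of v2: -72/118 = -0.6102

-0.6102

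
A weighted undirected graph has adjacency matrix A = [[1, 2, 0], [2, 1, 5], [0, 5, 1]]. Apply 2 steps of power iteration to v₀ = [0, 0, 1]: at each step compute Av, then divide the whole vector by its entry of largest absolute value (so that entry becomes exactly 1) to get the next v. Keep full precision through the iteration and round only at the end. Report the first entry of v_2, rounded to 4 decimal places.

0.3846

Av0 = (0.00000, 5.00000, 1.00000); divide by 5.00000 → v1 = (0.00000, 1.00000, 0.20000)
Av1 = (2.00000, 2.00000, 5.20000); divide by 5.20000 → v2 = (0.38462, 0.38462, 1.00000)
Requested entry of v2: 10/26 = 0.3846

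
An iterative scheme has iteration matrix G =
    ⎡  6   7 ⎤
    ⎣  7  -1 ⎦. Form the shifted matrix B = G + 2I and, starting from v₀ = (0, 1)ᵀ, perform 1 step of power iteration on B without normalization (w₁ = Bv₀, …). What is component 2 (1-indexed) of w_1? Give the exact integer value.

1

B = G + 2I has rows (8, 7); (7, 1)
w1 = Bv₀ = (7, 1)
Requested component of w1: 1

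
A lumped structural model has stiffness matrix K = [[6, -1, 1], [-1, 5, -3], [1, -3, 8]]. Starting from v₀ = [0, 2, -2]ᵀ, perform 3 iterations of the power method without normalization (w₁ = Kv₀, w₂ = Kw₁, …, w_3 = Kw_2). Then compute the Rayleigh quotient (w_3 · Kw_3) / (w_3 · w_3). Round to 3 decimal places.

w1 = Kv₀ = (-4, 16, -22)
w2 = Kw1 = (-62, 150, -228)
w3 = Kw2 = (-750, 1496, -2336)
Kw3 = (-8332, 15238, -23926)
w3·Kw3 = (-750)·(-8332) + 1496·15238 + (-2336)·(-23926) = 84936184; w3·w3 = (-750)·(-750) + 1496·1496 + (-2336)·(-2336) = 8257412
λ ≈ 84936184/8257412 = 10.286

10.286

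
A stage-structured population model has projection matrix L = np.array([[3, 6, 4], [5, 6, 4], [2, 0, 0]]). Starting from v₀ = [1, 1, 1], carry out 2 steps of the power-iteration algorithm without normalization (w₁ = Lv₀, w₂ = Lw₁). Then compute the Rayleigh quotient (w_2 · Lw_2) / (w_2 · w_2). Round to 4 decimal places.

10.8594

w1 = Lv₀ = (3·1 + 6·1 + 4·1; 5·1 + 6·1 + 4·1; 2·1 + 0·1 + 0·1) = (13, 15, 2)
w2 = Lw1 = (3·13 + 6·15 + 4·2; 5·13 + 6·15 + 4·2; 2·13 + 0·15 + 0·2) = (137, 163, 26)
Lw2 = (1493, 1767, 274)
w2·Lw2 = 137·1493 + 163·1767 + 26·274 = 499686; w2·w2 = 137·137 + 163·163 + 26·26 = 46014
λ ≈ 499686/46014 = 10.8594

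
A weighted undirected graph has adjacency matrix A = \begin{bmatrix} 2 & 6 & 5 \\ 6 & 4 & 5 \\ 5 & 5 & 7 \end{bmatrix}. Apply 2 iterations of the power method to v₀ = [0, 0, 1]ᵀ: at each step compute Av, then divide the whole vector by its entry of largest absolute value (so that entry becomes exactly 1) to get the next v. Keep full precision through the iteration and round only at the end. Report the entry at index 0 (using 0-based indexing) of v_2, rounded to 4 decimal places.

Av0 = (5.00000, 5.00000, 7.00000); divide by 7.00000 → v1 = (0.71429, 0.71429, 1.00000)
Av1 = (10.71429, 12.14286, 14.14286); divide by 14.14286 → v2 = (0.75758, 0.85859, 1.00000)
Requested entry of v2: 75/99 = 0.7576

0.7576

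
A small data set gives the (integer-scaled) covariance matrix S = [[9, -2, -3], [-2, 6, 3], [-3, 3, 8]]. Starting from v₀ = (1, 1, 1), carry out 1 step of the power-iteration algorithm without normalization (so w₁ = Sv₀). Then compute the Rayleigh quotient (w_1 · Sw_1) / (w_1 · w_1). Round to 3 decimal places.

w1 = Sv₀ = (9·1 + (-2)·1 + (-3)·1; (-2)·1 + 6·1 + 3·1; (-3)·1 + 3·1 + 8·1) = (4, 7, 8)
Sw1 = (-2, 58, 73)
w1·Sw1 = 4·(-2) + 7·58 + 8·73 = 982; w1·w1 = 4·4 + 7·7 + 8·8 = 129
λ ≈ 982/129 = 7.612

λ ≈ 7.612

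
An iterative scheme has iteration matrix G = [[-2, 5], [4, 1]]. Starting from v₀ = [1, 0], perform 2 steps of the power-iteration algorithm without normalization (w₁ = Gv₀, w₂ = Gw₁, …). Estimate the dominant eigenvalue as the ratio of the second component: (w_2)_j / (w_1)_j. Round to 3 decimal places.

-1.000

w1 = Gv₀ = ((-2)·1 + 5·0; 4·1 + 1·0) = (-2, 4)
w2 = Gw1 = ((-2)·(-2) + 5·4; 4·(-2) + 1·4) = (24, -4)
Ratio at component: -4 / 4 = -1.000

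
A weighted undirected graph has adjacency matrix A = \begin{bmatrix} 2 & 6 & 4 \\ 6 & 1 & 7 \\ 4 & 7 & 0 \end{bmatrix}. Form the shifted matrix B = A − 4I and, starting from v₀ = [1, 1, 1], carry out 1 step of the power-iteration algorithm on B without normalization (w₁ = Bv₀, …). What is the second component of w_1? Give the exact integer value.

B = A − 4I has rows (-2, 6, 4); (6, -3, 7); (4, 7, -4)
w1 = Bv₀ = ((-2)·1 + 6·1 + 4·1; 6·1 + (-3)·1 + 7·1; 4·1 + 7·1 + (-4)·1) = (8, 10, 7)
Requested component of w1: 10

10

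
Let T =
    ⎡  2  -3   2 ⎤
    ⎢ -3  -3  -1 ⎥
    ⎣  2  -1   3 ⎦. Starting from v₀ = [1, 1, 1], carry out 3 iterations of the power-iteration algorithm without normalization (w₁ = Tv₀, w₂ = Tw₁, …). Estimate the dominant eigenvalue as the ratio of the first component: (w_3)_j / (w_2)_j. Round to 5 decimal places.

w1 = Tv₀ = (2·1 + (-3)·1 + 2·1; (-3)·1 + (-3)·1 + (-1)·1; 2·1 + (-1)·1 + 3·1) = (1, -7, 4)
w2 = Tw1 = (2·1 + (-3)·(-7) + 2·4; (-3)·1 + (-3)·(-7) + (-1)·4; 2·1 + (-1)·(-7) + 3·4) = (31, 14, 21)
w3 = Tw2 = (62, -156, 111)
Ratio at component: 62 / 31 = 2.00000

2.00000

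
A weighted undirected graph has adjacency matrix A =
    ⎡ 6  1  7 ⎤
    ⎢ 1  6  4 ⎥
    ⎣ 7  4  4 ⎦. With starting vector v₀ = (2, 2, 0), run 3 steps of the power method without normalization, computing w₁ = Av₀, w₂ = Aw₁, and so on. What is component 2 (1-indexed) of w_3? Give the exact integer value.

2336

w1 = Av₀ = (14, 14, 22)
w2 = Aw1 = (252, 186, 242)
w3 = Aw2 = (3392, 2336, 3476)
The requested component of w3 is 2336.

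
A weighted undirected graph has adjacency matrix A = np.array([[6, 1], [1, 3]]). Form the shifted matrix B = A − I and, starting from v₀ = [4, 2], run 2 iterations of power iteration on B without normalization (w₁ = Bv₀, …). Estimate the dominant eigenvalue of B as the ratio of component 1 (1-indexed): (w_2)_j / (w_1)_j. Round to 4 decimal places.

B = A − I has rows (5, 1); (1, 2)
w1 = Bv₀ = (5·4 + 1·2; 1·4 + 2·2) = (22, 8)
w2 = Bw1 = (5·22 + 1·8; 1·22 + 2·8) = (118, 38)
Ratio: 118/22 = 5.3636

5.3636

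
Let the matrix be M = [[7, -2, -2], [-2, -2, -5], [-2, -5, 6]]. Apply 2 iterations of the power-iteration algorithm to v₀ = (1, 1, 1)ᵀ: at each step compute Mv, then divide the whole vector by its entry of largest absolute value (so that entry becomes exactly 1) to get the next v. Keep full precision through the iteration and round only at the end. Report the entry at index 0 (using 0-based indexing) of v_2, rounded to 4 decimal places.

Mv0 = (3.00000, -9.00000, -1.00000); divide by -9.00000 → v1 = (-0.33333, 1.00000, 0.11111)
Mv1 = (-4.55556, -1.88889, -3.66667); divide by -4.55556 → v2 = (1.00000, 0.41463, 0.80488)
Requested entry of v2: 41/41 = 1.0000

1.0000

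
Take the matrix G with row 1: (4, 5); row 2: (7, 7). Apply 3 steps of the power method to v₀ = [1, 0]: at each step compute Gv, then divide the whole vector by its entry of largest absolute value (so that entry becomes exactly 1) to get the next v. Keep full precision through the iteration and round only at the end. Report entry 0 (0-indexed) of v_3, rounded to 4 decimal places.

Gv0 = (4.00000, 7.00000); divide by 7.00000 → v1 = (0.57143, 1.00000)
Gv1 = (7.28571, 11.00000); divide by 11.00000 → v2 = (0.66234, 1.00000)
Gv2 = (7.64935, 11.63636); divide by 11.63636 → v3 = (0.65737, 1.00000)
Requested entry of v3: 589/896 = 0.6574

0.6574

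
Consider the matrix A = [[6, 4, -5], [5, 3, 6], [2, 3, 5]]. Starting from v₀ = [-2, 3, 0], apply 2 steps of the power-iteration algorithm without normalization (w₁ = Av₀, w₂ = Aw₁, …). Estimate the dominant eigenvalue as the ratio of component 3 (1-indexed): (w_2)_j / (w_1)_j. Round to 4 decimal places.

w1 = Av₀ = (6·(-2) + 4·3 + (-5)·0; 5·(-2) + 3·3 + 6·0; 2·(-2) + 3·3 + 5·0) = (0, -1, 5)
w2 = Aw1 = (6·0 + 4·(-1) + (-5)·5; 5·0 + 3·(-1) + 6·5; 2·0 + 3·(-1) + 5·5) = (-29, 27, 22)
Ratio at component: 22 / 5 = 4.4000

4.4000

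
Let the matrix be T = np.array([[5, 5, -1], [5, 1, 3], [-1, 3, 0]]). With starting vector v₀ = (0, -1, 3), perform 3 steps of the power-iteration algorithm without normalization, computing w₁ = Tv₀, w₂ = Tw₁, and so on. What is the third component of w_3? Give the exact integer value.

-126

w1 = Tv₀ = (5·0 + 5·(-1) + (-1)·3; 5·0 + 1·(-1) + 3·3; (-1)·0 + 3·(-1) + 0·3) = (-8, 8, -3)
w2 = Tw1 = (5·(-8) + 5·8 + (-1)·(-3); 5·(-8) + 1·8 + 3·(-3); (-1)·(-8) + 3·8 + 0·(-3)) = (3, -41, 32)
w3 = Tw2 = (-222, 70, -126)
The requested component of w3 is -126.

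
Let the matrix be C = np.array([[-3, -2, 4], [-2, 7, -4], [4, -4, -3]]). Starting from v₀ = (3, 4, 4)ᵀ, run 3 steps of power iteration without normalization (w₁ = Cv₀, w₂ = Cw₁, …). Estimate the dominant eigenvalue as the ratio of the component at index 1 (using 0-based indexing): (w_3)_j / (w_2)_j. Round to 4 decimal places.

w1 = Cv₀ = ((-3)·3 + (-2)·4 + 4·4; (-2)·3 + 7·4 + (-4)·4; 4·3 + (-4)·4 + (-3)·4) = (-1, 6, -16)
w2 = Cw1 = ((-3)·(-1) + (-2)·6 + 4·(-16); (-2)·(-1) + 7·6 + (-4)·(-16); 4·(-1) + (-4)·6 + (-3)·(-16)) = (-73, 108, 20)
w3 = Cw2 = (83, 822, -784)
Ratio at component: 822 / 108 = 7.6111

λ ≈ 7.6111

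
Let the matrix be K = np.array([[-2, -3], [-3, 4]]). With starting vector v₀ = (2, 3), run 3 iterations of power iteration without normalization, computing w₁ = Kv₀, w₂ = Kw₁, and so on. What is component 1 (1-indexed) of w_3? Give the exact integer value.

w1 = Kv₀ = (-13, 6)
w2 = Kw1 = (8, 63)
w3 = Kw2 = (-205, 228)
The requested component of w3 is -205.

-205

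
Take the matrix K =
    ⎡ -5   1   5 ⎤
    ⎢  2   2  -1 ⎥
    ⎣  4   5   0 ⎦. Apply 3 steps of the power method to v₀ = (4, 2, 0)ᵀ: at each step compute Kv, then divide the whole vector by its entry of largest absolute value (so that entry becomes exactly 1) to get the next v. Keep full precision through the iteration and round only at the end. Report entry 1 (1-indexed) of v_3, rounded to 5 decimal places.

1.00000

Kv0 = (-18.000000, 12.000000, 26.000000); divide by 26.000000 → v1 = (-0.692308, 0.461538, 1.000000)
Kv1 = (8.923077, -1.461538, -0.461538); divide by 8.923077 → v2 = (1.000000, -0.163793, -0.051724)
Kv2 = (-5.422414, 1.724138, 3.181034); divide by -5.422414 → v3 = (1.000000, -0.317965, -0.586645)
Requested entry of v3: -1258/-1258 = 1.00000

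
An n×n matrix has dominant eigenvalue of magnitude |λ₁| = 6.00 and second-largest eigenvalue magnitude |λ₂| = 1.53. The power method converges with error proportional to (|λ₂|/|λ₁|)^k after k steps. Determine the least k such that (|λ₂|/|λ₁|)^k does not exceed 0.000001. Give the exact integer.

11

|λ₂/λ₁| = 1.53/6.00 = 0.25500
Need k ≥ ln(0.000001) / ln(0.25500) = -13.8155 / -1.3665 ≈ 10.110
Smallest integer k satisfying the bound: 11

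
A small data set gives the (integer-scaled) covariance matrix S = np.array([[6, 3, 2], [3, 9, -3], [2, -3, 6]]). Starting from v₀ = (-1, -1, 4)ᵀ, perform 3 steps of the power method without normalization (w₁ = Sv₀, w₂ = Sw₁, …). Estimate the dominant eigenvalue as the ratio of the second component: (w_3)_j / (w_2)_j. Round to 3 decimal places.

11.531

w1 = Sv₀ = (-1, -24, 25)
w2 = Sw1 = (-28, -294, 220)
w3 = Sw2 = (-610, -3390, 2146)
Ratio at component: -3390 / -294 = 11.531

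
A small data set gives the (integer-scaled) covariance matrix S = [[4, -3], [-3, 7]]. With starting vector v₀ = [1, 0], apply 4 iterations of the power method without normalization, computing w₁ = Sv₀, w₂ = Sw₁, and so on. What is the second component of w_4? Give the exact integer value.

-2739

w1 = Sv₀ = (4, -3)
w2 = Sw1 = (25, -33)
w3 = Sw2 = (199, -306)
w4 = Sw3 = (1714, -2739)
The requested component of w4 is -2739.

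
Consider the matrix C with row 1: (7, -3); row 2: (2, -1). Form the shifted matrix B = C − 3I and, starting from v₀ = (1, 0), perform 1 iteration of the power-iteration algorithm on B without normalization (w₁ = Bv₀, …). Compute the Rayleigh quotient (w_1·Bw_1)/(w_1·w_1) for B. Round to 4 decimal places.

B = C − 3I has rows (4, -3); (2, -4)
w1 = Bv₀ = (4, 2)
Bw1 = (10, 0)
w1·Bw1 = 40; w1·w1 = 20; μ ≈ 40/20 = 2.0000

2.0000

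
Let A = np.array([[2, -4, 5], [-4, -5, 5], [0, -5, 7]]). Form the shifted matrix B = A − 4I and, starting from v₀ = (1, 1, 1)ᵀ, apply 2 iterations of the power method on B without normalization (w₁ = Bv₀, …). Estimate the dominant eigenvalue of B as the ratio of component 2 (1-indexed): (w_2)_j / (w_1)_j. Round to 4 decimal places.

B = A − 4I has rows (-2, -4, 5); (-4, -9, 5); (0, -5, 3)
w1 = Bv₀ = ((-2)·1 + (-4)·1 + 5·1; (-4)·1 + (-9)·1 + 5·1; 0·1 + (-5)·1 + 3·1) = (-1, -8, -2)
w2 = Bw1 = ((-2)·(-1) + (-4)·(-8) + 5·(-2); (-4)·(-1) + (-9)·(-8) + 5·(-2); 0·(-1) + (-5)·(-8) + 3·(-2)) = (24, 66, 34)
Ratio: 66/-8 = -8.2500

-8.2500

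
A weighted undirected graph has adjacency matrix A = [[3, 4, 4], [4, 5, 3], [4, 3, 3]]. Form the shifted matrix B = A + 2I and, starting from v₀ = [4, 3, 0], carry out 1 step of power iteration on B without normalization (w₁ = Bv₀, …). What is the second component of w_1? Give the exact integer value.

B = A + 2I has rows (5, 4, 4); (4, 7, 3); (4, 3, 5)
w1 = Bv₀ = (32, 37, 25)
Requested component of w1: 37

37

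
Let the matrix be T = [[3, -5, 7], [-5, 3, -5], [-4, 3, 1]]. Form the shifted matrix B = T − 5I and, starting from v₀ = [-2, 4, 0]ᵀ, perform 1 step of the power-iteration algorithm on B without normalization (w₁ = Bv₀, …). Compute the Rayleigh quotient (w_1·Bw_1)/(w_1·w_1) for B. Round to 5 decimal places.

μ ≈ -4.30303

B = T − 5I has rows (-2, -5, 7); (-5, -2, -5); (-4, 3, -4)
w1 = Bv₀ = (-16, 2, 20)
Bw1 = (162, -24, -10)
w1·Bw1 = -2840; w1·w1 = 660; μ ≈ -2840/660 = -4.30303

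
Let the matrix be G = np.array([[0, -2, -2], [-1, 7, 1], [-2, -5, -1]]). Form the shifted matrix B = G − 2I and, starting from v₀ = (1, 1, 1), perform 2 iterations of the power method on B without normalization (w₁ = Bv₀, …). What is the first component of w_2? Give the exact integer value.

B = G − 2I has rows (-2, -2, -2); (-1, 5, 1); (-2, -5, -3)
w1 = Bv₀ = ((-2)·1 + (-2)·1 + (-2)·1; (-1)·1 + 5·1 + 1·1; (-2)·1 + (-5)·1 + (-3)·1) = (-6, 5, -10)
w2 = Bw1 = ((-2)·(-6) + (-2)·5 + (-2)·(-10); (-1)·(-6) + 5·5 + 1·(-10); (-2)·(-6) + (-5)·5 + (-3)·(-10)) = (22, 21, 17)
Requested component of w2: 22

22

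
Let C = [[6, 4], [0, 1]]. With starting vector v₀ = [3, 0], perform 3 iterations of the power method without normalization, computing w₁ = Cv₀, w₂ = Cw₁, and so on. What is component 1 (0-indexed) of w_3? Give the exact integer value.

0

w1 = Cv₀ = (6·3 + 4·0; 0·3 + 1·0) = (18, 0)
w2 = Cw1 = (6·18 + 4·0; 0·18 + 1·0) = (108, 0)
w3 = Cw2 = (648, 0)
The requested component of w3 is 0.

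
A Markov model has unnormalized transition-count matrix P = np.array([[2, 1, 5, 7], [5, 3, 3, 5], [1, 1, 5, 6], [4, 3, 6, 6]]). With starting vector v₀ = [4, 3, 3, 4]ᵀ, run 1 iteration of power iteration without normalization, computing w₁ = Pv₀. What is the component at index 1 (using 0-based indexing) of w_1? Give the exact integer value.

58

w1 = Pv₀ = (2·4 + 1·3 + 5·3 + 7·4; 5·4 + 3·3 + 3·3 + 5·4; 1·4 + 1·3 + 5·3 + 6·4; 4·4 + 3·3 + 6·3 + 6·4) = (54, 58, 46, 67)
The requested component of w1 is 58.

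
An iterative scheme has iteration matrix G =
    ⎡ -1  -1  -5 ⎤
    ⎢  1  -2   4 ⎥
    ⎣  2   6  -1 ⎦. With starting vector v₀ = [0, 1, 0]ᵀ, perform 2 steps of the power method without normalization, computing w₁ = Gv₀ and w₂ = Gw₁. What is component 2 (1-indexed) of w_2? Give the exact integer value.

w1 = Gv₀ = ((-1)·0 + (-1)·1 + (-5)·0; 1·0 + (-2)·1 + 4·0; 2·0 + 6·1 + (-1)·0) = (-1, -2, 6)
w2 = Gw1 = ((-1)·(-1) + (-1)·(-2) + (-5)·6; 1·(-1) + (-2)·(-2) + 4·6; 2·(-1) + 6·(-2) + (-1)·6) = (-27, 27, -20)
The requested component of w2 is 27.

27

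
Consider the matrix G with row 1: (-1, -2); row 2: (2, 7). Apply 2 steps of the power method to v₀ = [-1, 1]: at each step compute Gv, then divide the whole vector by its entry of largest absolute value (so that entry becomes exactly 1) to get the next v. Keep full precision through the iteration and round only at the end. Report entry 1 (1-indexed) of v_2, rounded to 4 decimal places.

-0.2727

Gv0 = (-1.00000, 5.00000); divide by 5.00000 → v1 = (-0.20000, 1.00000)
Gv1 = (-1.80000, 6.60000); divide by 6.60000 → v2 = (-0.27273, 1.00000)
Requested entry of v2: -9/33 = -0.2727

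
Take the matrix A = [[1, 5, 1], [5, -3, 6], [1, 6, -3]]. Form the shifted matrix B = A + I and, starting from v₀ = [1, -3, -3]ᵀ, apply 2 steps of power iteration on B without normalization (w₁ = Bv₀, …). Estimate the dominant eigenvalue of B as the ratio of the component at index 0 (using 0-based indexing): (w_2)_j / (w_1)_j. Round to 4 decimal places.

B = A + I has rows (2, 5, 1); (5, -2, 6); (1, 6, -2)
w1 = Bv₀ = (-16, -7, -11)
w2 = Bw1 = (-78, -132, -36)
Ratio: -78/-16 = 4.8750

4.8750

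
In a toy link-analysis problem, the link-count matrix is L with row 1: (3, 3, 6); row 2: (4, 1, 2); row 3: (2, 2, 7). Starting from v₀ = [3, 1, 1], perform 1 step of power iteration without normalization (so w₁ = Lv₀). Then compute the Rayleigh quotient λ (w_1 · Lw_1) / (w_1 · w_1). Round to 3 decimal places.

9.977

w1 = Lv₀ = (3·3 + 3·1 + 6·1; 4·3 + 1·1 + 2·1; 2·3 + 2·1 + 7·1) = (18, 15, 15)
Lw1 = (189, 117, 171)
w1·Lw1 = 18·189 + 15·117 + 15·171 = 7722; w1·w1 = 18·18 + 15·15 + 15·15 = 774
λ ≈ 7722/774 = 9.977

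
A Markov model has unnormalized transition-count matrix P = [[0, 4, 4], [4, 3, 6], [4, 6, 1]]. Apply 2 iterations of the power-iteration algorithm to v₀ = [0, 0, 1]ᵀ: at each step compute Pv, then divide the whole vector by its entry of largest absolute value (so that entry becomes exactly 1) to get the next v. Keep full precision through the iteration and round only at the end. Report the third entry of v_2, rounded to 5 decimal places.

Pv0 = (4.000000, 6.000000, 1.000000); divide by 6.000000 → v1 = (0.666667, 1.000000, 0.166667)
Pv1 = (4.666667, 6.666667, 8.833333); divide by 8.833333 → v2 = (0.528302, 0.754717, 1.000000)
Requested entry of v2: 53/53 = 1.00000

1.00000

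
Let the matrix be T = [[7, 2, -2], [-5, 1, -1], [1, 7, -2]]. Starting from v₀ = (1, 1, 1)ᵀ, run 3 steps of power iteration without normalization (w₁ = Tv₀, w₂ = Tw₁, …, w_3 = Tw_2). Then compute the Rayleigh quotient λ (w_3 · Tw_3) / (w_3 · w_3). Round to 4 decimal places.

w1 = Tv₀ = (7·1 + 2·1 + (-2)·1; (-5)·1 + 1·1 + (-1)·1; 1·1 + 7·1 + (-2)·1) = (7, -5, 6)
w2 = Tw1 = (7·7 + 2·(-5) + (-2)·6; (-5)·7 + 1·(-5) + (-1)·6; 1·7 + 7·(-5) + (-2)·6) = (27, -46, -40)
w3 = Tw2 = (177, -141, -215)
Tw3 = (1387, -811, -380)
w3·Tw3 = 177·1387 + (-141)·(-811) + (-215)·(-380) = 441550; w3·w3 = 177·177 + (-141)·(-141) + (-215)·(-215) = 97435
λ ≈ 441550/97435 = 4.5317

λ ≈ 4.5317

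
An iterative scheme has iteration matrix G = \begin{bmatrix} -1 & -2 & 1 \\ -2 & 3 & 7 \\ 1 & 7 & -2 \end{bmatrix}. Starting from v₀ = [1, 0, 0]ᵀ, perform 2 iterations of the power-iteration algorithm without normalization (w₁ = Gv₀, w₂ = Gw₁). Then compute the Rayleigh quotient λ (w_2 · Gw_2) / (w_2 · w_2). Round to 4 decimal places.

-4.7216

w1 = Gv₀ = ((-1)·1 + (-2)·0 + 1·0; (-2)·1 + 3·0 + 7·0; 1·1 + 7·0 + (-2)·0) = (-1, -2, 1)
w2 = Gw1 = ((-1)·(-1) + (-2)·(-2) + 1·1; (-2)·(-1) + 3·(-2) + 7·1; 1·(-1) + 7·(-2) + (-2)·1) = (6, 3, -17)
Gw2 = (-29, -122, 61)
w2·Gw2 = 6·(-29) + 3·(-122) + (-17)·61 = -1577; w2·w2 = 6·6 + 3·3 + (-17)·(-17) = 334
λ ≈ -1577/334 = -4.7216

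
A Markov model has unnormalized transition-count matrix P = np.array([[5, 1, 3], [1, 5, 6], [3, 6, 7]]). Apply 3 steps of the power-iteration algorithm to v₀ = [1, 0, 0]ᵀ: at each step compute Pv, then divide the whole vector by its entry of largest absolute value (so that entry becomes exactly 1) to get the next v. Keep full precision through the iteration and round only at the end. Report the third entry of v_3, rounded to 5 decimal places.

Pv0 = (5.000000, 1.000000, 3.000000); divide by 5.000000 → v1 = (1.000000, 0.200000, 0.600000)
Pv1 = (7.000000, 5.600000, 8.400000); divide by 8.400000 → v2 = (0.833333, 0.666667, 1.000000)
Pv2 = (7.833333, 10.166667, 13.500000); divide by 13.500000 → v3 = (0.580247, 0.753086, 1.000000)
Requested entry of v3: 567/567 = 1.00000

1.00000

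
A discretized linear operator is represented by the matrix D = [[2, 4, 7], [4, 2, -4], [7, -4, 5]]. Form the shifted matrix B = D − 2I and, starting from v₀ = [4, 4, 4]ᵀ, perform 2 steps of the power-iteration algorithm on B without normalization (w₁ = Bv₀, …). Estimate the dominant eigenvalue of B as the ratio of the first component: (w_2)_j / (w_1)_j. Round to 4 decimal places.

B = D − 2I has rows (0, 4, 7); (4, 0, -4); (7, -4, 3)
w1 = Bv₀ = (0·4 + 4·4 + 7·4; 4·4 + 0·4 + (-4)·4; 7·4 + (-4)·4 + 3·4) = (44, 0, 24)
w2 = Bw1 = (0·44 + 4·0 + 7·24; 4·44 + 0·0 + (-4)·24; 7·44 + (-4)·0 + 3·24) = (168, 80, 380)
Ratio: 168/44 = 3.8182

μ ≈ 3.8182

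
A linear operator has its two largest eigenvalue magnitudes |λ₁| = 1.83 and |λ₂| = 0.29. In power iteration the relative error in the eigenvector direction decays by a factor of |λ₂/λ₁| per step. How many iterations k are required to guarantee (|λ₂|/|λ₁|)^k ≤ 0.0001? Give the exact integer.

5

|λ₂/λ₁| = 0.29/1.83 = 0.15847
Need k ≥ ln(0.0001) / ln(0.15847) = -9.2103 / -1.8422 ≈ 5.000
Smallest integer k satisfying the bound: 5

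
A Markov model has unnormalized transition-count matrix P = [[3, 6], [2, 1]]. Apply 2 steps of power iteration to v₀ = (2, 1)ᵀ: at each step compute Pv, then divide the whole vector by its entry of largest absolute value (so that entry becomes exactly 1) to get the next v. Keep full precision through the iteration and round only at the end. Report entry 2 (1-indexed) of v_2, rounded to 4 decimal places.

Pv0 = (12.00000, 5.00000); divide by 12.00000 → v1 = (1.00000, 0.41667)
Pv1 = (5.50000, 2.41667); divide by 5.50000 → v2 = (1.00000, 0.43939)
Requested entry of v2: 29/66 = 0.4394

0.4394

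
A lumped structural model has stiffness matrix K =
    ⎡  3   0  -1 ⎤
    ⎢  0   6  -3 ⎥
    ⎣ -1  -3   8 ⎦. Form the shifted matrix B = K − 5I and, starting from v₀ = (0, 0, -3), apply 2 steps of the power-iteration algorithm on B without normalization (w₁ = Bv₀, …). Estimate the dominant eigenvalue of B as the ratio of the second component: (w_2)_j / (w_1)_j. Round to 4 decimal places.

μ ≈ 4.0000

B = K − 5I has rows (-2, 0, -1); (0, 1, -3); (-1, -3, 3)
w1 = Bv₀ = ((-2)·0 + 0·0 + (-1)·(-3); 0·0 + 1·0 + (-3)·(-3); (-1)·0 + (-3)·0 + 3·(-3)) = (3, 9, -9)
w2 = Bw1 = ((-2)·3 + 0·9 + (-1)·(-9); 0·3 + 1·9 + (-3)·(-9); (-1)·3 + (-3)·9 + 3·(-9)) = (3, 36, -57)
Ratio: 36/9 = 4.0000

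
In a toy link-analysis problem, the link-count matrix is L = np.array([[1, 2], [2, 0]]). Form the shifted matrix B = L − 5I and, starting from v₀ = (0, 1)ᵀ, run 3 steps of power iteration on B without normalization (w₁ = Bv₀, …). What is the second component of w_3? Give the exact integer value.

-181

B = L − 5I has rows (-4, 2); (2, -5)
w1 = Bv₀ = ((-4)·0 + 2·1; 2·0 + (-5)·1) = (2, -5)
w2 = Bw1 = ((-4)·2 + 2·(-5); 2·2 + (-5)·(-5)) = (-18, 29)
w3 = Bw2 = (130, -181)
Requested component of w3: -181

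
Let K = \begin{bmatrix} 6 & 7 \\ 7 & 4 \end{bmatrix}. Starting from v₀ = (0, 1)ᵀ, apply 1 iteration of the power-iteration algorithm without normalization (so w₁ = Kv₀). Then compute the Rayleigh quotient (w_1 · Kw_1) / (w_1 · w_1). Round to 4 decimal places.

11.5385

w1 = Kv₀ = (6·0 + 7·1; 7·0 + 4·1) = (7, 4)
Kw1 = (70, 65)
w1·Kw1 = 7·70 + 4·65 = 750; w1·w1 = 7·7 + 4·4 = 65
λ ≈ 750/65 = 11.5385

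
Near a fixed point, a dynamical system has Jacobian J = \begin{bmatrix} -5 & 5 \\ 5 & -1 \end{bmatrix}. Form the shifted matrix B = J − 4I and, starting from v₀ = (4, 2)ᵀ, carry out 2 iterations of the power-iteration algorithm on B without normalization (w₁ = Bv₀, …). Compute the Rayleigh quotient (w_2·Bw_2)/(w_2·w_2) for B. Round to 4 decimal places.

B = J − 4I has rows (-9, 5); (5, -5)
w1 = Bv₀ = (-26, 10)
w2 = Bw1 = (284, -180)
Bw2 = (-3456, 2320)
w2·Bw2 = -1399104; w2·w2 = 113056; μ ≈ -1399104/113056 = -12.3753

-12.3753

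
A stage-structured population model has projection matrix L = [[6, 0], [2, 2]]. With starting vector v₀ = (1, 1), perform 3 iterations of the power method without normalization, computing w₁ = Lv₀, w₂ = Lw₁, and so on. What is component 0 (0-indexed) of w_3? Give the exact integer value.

w1 = Lv₀ = (6·1 + 0·1; 2·1 + 2·1) = (6, 4)
w2 = Lw1 = (6·6 + 0·4; 2·6 + 2·4) = (36, 20)
w3 = Lw2 = (216, 112)
The requested component of w3 is 216.

216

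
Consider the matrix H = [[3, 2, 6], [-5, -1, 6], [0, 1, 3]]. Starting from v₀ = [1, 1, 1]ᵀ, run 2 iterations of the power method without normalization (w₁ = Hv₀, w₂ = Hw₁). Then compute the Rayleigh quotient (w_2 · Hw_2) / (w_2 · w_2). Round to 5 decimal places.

w1 = Hv₀ = (3·1 + 2·1 + 6·1; (-5)·1 + (-1)·1 + 6·1; 0·1 + 1·1 + 3·1) = (11, 0, 4)
w2 = Hw1 = (3·11 + 2·0 + 6·4; (-5)·11 + (-1)·0 + 6·4; 0·11 + 1·0 + 3·4) = (57, -31, 12)
Hw2 = (181, -182, 5)
w2·Hw2 = 57·181 + (-31)·(-182) + 12·5 = 16019; w2·w2 = 57·57 + (-31)·(-31) + 12·12 = 4354
λ ≈ 16019/4354 = 3.67915

3.67915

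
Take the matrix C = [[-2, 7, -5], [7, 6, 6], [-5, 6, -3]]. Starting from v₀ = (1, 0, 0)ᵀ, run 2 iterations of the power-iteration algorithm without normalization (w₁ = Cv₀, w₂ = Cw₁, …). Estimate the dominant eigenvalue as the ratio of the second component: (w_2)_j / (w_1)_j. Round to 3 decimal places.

λ ≈ -0.286

w1 = Cv₀ = (-2, 7, -5)
w2 = Cw1 = (78, -2, 67)
Ratio at component: -2 / 7 = -0.286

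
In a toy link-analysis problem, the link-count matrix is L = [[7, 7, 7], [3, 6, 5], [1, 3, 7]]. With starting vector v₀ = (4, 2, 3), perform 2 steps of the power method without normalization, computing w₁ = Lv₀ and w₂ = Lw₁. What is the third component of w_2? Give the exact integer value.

397

w1 = Lv₀ = (63, 39, 31)
w2 = Lw1 = (931, 578, 397)
The requested component of w2 is 397.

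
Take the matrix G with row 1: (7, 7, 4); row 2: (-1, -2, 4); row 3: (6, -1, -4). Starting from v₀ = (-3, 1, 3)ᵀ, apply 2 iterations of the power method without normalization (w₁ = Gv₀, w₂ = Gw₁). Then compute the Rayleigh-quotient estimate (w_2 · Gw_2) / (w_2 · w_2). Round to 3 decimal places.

-3.429

w1 = Gv₀ = (7·(-3) + 7·1 + 4·3; (-1)·(-3) + (-2)·1 + 4·3; 6·(-3) + (-1)·1 + (-4)·3) = (-2, 13, -31)
w2 = Gw1 = (7·(-2) + 7·13 + 4·(-31); (-1)·(-2) + (-2)·13 + 4·(-31); 6·(-2) + (-1)·13 + (-4)·(-31)) = (-47, -148, 99)
Gw2 = (-969, 739, -530)
w2·Gw2 = (-47)·(-969) + (-148)·739 + 99·(-530) = -116299; w2·w2 = (-47)·(-47) + (-148)·(-148) + 99·99 = 33914
λ ≈ -116299/33914 = -3.429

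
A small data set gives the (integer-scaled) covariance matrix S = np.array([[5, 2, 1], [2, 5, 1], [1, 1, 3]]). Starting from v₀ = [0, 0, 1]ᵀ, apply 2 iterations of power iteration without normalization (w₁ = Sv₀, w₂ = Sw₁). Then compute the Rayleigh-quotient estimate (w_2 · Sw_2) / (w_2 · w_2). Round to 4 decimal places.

6.8629

w1 = Sv₀ = (5·0 + 2·0 + 1·1; 2·0 + 5·0 + 1·1; 1·0 + 1·0 + 3·1) = (1, 1, 3)
w2 = Sw1 = (5·1 + 2·1 + 1·3; 2·1 + 5·1 + 1·3; 1·1 + 1·1 + 3·3) = (10, 10, 11)
Sw2 = (81, 81, 53)
w2·Sw2 = 10·81 + 10·81 + 11·53 = 2203; w2·w2 = 10·10 + 10·10 + 11·11 = 321
λ ≈ 2203/321 = 6.8629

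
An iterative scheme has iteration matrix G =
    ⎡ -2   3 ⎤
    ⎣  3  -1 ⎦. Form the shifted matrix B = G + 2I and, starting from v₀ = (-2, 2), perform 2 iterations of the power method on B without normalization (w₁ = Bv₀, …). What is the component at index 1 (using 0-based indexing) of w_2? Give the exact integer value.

B = G + 2I has rows (0, 3); (3, 1)
w1 = Bv₀ = (0·(-2) + 3·2; 3·(-2) + 1·2) = (6, -4)
w2 = Bw1 = (0·6 + 3·(-4); 3·6 + 1·(-4)) = (-12, 14)
Requested component of w2: 14

14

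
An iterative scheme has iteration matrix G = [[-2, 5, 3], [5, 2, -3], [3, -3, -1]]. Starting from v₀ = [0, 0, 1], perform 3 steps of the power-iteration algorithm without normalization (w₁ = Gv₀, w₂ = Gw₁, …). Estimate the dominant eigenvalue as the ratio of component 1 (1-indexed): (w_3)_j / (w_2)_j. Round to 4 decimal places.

-6.8750

w1 = Gv₀ = ((-2)·0 + 5·0 + 3·1; 5·0 + 2·0 + (-3)·1; 3·0 + (-3)·0 + (-1)·1) = (3, -3, -1)
w2 = Gw1 = ((-2)·3 + 5·(-3) + 3·(-1); 5·3 + 2·(-3) + (-3)·(-1); 3·3 + (-3)·(-3) + (-1)·(-1)) = (-24, 12, 19)
w3 = Gw2 = (165, -153, -127)
Ratio at component: 165 / -24 = -6.8750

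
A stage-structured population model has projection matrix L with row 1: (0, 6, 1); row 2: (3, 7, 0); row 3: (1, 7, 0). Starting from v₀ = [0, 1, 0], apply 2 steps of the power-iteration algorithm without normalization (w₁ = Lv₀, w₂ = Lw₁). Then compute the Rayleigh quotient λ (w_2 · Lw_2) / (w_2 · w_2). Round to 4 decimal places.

w1 = Lv₀ = (6, 7, 7)
w2 = Lw1 = (49, 67, 55)
Lw2 = (457, 616, 518)
w2·Lw2 = 49·457 + 67·616 + 55·518 = 92155; w2·w2 = 49·49 + 67·67 + 55·55 = 9915
λ ≈ 92155/9915 = 9.2945

9.2945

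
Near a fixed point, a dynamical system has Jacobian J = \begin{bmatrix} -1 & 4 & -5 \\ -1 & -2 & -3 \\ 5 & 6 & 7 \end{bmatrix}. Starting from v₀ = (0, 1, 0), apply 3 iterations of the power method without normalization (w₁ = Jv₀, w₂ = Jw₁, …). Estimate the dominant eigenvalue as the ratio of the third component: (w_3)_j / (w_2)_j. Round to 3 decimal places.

w1 = Jv₀ = (4, -2, 6)
w2 = Jw1 = (-42, -18, 50)
w3 = Jw2 = (-280, -72, 32)
Ratio at component: 32 / 50 = 0.640

λ ≈ 0.640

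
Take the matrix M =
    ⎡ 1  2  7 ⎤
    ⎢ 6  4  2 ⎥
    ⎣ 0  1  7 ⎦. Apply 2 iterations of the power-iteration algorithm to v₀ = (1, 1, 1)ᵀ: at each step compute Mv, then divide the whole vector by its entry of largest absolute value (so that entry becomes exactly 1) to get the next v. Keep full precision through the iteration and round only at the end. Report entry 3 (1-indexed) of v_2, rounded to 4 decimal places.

0.5484

Mv0 = (10.00000, 12.00000, 8.00000); divide by 12.00000 → v1 = (0.83333, 1.00000, 0.66667)
Mv1 = (7.50000, 10.33333, 5.66667); divide by 10.33333 → v2 = (0.72581, 1.00000, 0.54839)
Requested entry of v2: 68/124 = 0.5484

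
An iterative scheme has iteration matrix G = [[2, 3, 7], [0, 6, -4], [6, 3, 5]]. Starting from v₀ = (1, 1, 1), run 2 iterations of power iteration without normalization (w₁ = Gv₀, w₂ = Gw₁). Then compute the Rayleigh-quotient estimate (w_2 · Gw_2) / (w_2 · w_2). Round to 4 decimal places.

w1 = Gv₀ = (12, 2, 14)
w2 = Gw1 = (128, -44, 148)
Gw2 = (1160, -856, 1376)
w2·Gw2 = 128·1160 + (-44)·(-856) + 148·1376 = 389792; w2·w2 = 128·128 + (-44)·(-44) + 148·148 = 40224
λ ≈ 389792/40224 = 9.6905

λ ≈ 9.6905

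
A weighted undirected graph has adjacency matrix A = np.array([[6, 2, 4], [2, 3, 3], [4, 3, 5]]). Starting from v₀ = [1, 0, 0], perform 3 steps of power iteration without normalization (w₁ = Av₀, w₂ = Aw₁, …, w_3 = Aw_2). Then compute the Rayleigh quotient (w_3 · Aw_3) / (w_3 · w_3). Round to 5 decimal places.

λ ≈ 11.05469

w1 = Av₀ = (6·1 + 2·0 + 4·0; 2·1 + 3·0 + 3·0; 4·1 + 3·0 + 5·0) = (6, 2, 4)
w2 = Aw1 = (6·6 + 2·2 + 4·4; 2·6 + 3·2 + 3·4; 4·6 + 3·2 + 5·4) = (56, 30, 50)
w3 = Aw2 = (596, 352, 564)
Aw3 = (6536, 3940, 6260)
w3·Aw3 = 596·6536 + 352·3940 + 564·6260 = 8812976; w3·w3 = 596·596 + 352·352 + 564·564 = 797216
λ ≈ 8812976/797216 = 11.05469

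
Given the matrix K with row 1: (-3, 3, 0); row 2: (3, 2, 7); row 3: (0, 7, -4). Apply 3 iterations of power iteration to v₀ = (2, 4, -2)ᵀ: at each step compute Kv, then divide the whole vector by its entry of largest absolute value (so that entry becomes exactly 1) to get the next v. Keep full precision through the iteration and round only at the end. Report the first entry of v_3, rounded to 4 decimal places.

Kv0 = (6.00000, 0.00000, 36.00000); divide by 36.00000 → v1 = (0.16667, 0.00000, 1.00000)
Kv1 = (-0.50000, 7.50000, -4.00000); divide by 7.50000 → v2 = (-0.06667, 1.00000, -0.53333)
Kv2 = (3.20000, -1.93333, 9.13333); divide by 9.13333 → v3 = (0.35036, -0.21168, 1.00000)
Requested entry of v3: 864/2466 = 0.3504

0.3504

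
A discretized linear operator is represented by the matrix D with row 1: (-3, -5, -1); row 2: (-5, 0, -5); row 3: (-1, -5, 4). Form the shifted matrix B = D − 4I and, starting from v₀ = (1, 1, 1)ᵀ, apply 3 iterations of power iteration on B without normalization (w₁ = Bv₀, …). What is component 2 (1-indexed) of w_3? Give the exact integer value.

B = D − 4I has rows (-7, -5, -1); (-5, -4, -5); (-1, -5, 0)
w1 = Bv₀ = ((-7)·1 + (-5)·1 + (-1)·1; (-5)·1 + (-4)·1 + (-5)·1; (-1)·1 + (-5)·1 + 0·1) = (-13, -14, -6)
w2 = Bw1 = ((-7)·(-13) + (-5)·(-14) + (-1)·(-6); (-5)·(-13) + (-4)·(-14) + (-5)·(-6); (-1)·(-13) + (-5)·(-14) + 0·(-6)) = (167, 151, 83)
w3 = Bw2 = (-2007, -1854, -922)
Requested component of w3: -1854

-1854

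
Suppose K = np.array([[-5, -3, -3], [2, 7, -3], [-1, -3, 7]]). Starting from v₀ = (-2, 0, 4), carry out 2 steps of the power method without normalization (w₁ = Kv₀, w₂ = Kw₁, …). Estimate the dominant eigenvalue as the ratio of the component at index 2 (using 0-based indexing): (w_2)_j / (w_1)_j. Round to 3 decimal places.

λ ≈ 8.667

w1 = Kv₀ = ((-5)·(-2) + (-3)·0 + (-3)·4; 2·(-2) + 7·0 + (-3)·4; (-1)·(-2) + (-3)·0 + 7·4) = (-2, -16, 30)
w2 = Kw1 = ((-5)·(-2) + (-3)·(-16) + (-3)·30; 2·(-2) + 7·(-16) + (-3)·30; (-1)·(-2) + (-3)·(-16) + 7·30) = (-32, -206, 260)
Ratio at component: 260 / 30 = 8.667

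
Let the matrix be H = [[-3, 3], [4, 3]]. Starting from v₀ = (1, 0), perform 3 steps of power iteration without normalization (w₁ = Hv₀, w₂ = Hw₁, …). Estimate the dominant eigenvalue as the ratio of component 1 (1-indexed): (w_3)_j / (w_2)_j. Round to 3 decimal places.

λ ≈ -3.000

w1 = Hv₀ = ((-3)·1 + 3·0; 4·1 + 3·0) = (-3, 4)
w2 = Hw1 = ((-3)·(-3) + 3·4; 4·(-3) + 3·4) = (21, 0)
w3 = Hw2 = (-63, 84)
Ratio at component: -63 / 21 = -3.000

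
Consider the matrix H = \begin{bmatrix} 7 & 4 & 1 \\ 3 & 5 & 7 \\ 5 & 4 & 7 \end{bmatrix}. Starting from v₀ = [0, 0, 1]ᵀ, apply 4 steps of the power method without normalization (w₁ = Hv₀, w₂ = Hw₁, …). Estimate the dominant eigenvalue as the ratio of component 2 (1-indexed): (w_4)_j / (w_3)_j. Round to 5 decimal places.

w1 = Hv₀ = (7·0 + 4·0 + 1·1; 3·0 + 5·0 + 7·1; 5·0 + 4·0 + 7·1) = (1, 7, 7)
w2 = Hw1 = (7·1 + 4·7 + 1·7; 3·1 + 5·7 + 7·7; 5·1 + 4·7 + 7·7) = (42, 87, 82)
w3 = Hw2 = (724, 1135, 1132)
w4 = Hw3 = (10740, 15771, 16084)
Ratio at component: 15771 / 1135 = 13.89515

λ ≈ 13.89515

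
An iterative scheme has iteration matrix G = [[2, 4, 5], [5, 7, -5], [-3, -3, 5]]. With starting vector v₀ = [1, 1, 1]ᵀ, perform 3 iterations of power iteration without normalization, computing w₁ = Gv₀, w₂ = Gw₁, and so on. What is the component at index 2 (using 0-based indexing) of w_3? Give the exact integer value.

-757

w1 = Gv₀ = (11, 7, -1)
w2 = Gw1 = (45, 109, -59)
w3 = Gw2 = (231, 1283, -757)
The requested component of w3 is -757.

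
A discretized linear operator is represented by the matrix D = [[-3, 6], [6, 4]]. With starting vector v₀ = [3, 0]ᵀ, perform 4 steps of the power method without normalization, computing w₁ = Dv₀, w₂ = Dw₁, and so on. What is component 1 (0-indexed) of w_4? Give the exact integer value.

w1 = Dv₀ = (-9, 18)
w2 = Dw1 = (135, 18)
w3 = Dw2 = (-297, 882)
w4 = Dw3 = (6183, 1746)
The requested component of w4 is 1746.

1746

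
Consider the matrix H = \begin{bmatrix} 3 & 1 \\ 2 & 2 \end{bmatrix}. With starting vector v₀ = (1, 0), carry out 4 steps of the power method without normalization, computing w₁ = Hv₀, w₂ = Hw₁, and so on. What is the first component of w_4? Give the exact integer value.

w1 = Hv₀ = (3, 2)
w2 = Hw1 = (11, 10)
w3 = Hw2 = (43, 42)
w4 = Hw3 = (171, 170)
The requested component of w4 is 171.

171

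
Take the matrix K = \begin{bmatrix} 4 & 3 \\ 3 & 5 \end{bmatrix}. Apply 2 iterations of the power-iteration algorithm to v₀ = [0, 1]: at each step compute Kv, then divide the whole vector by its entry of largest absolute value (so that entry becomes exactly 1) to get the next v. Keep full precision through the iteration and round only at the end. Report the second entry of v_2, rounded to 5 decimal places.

Kv0 = (3.000000, 5.000000); divide by 5.000000 → v1 = (0.600000, 1.000000)
Kv1 = (5.400000, 6.800000); divide by 6.800000 → v2 = (0.794118, 1.000000)
Requested entry of v2: 34/34 = 1.00000

1.00000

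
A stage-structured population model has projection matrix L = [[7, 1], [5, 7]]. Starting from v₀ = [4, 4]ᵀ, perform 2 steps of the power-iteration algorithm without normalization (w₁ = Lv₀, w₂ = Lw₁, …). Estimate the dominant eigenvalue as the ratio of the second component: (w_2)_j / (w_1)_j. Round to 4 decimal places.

w1 = Lv₀ = (7·4 + 1·4; 5·4 + 7·4) = (32, 48)
w2 = Lw1 = (7·32 + 1·48; 5·32 + 7·48) = (272, 496)
Ratio at component: 496 / 48 = 10.3333

λ ≈ 10.3333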